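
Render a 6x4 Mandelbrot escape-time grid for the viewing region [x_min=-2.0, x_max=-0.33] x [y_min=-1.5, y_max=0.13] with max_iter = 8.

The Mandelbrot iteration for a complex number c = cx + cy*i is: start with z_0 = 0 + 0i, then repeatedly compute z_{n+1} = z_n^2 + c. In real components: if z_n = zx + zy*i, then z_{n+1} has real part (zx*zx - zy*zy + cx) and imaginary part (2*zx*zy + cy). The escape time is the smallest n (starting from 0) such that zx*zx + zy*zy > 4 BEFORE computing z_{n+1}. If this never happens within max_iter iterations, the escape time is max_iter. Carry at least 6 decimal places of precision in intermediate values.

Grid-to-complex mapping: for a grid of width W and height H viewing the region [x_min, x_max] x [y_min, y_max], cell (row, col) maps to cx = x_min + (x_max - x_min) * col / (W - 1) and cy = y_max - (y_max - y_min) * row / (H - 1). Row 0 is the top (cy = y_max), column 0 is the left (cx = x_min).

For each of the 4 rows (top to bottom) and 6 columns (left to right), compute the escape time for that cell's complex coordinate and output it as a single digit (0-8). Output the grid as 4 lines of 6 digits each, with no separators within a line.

Answer: 158888
136688
123345
111222

Derivation:
(row=0, col=0): c = -2.0000 + 0.1300i → escape time 1
(row=0, col=1): c = -1.6660 + 0.1300i → escape time 5
(row=0, col=2): c = -1.3320 + 0.1300i → escape time 8
(row=0, col=3): c = -0.9980 + 0.1300i → escape time 8
(row=0, col=4): c = -0.6640 + 0.1300i → escape time 8
(row=0, col=5): c = -0.3300 + 0.1300i → escape time 8
(row=1, col=0): c = -2.0000 + -0.4133i → escape time 1
(row=1, col=1): c = -1.6660 + -0.4133i → escape time 3
(row=1, col=2): c = -1.3320 + -0.4133i → escape time 6
(row=1, col=3): c = -0.9980 + -0.4133i → escape time 6
(row=1, col=4): c = -0.6640 + -0.4133i → escape time 8
(row=1, col=5): c = -0.3300 + -0.4133i → escape time 8
(row=2, col=0): c = -2.0000 + -0.9567i → escape time 1
(row=2, col=1): c = -1.6660 + -0.9567i → escape time 2
(row=2, col=2): c = -1.3320 + -0.9567i → escape time 3
(row=2, col=3): c = -0.9980 + -0.9567i → escape time 3
(row=2, col=4): c = -0.6640 + -0.9567i → escape time 4
(row=2, col=5): c = -0.3300 + -0.9567i → escape time 5
(row=3, col=0): c = -2.0000 + -1.5000i → escape time 1
(row=3, col=1): c = -1.6660 + -1.5000i → escape time 1
(row=3, col=2): c = -1.3320 + -1.5000i → escape time 1
(row=3, col=3): c = -0.9980 + -1.5000i → escape time 2
(row=3, col=4): c = -0.6640 + -1.5000i → escape time 2
(row=3, col=5): c = -0.3300 + -1.5000i → escape time 2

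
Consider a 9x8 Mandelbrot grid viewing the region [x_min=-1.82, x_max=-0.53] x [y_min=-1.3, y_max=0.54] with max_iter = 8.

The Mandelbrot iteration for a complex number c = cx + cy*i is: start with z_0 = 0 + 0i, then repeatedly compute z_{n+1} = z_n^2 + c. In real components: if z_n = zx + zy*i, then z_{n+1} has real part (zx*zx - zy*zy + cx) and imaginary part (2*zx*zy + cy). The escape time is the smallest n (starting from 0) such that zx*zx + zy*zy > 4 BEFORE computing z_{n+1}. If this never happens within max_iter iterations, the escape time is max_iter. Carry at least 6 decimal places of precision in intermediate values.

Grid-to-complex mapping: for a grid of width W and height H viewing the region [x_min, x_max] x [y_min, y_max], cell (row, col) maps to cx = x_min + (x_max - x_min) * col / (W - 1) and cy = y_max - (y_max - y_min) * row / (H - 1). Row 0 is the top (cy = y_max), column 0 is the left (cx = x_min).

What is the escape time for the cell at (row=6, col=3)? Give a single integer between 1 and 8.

z_0 = 0 + 0i, c = -1.3363 + -1.0371i
Iter 1: z = -1.3363 + -1.0371i, |z|^2 = 2.8612
Iter 2: z = -0.6264 + 1.7346i, |z|^2 = 3.4012
Iter 3: z = -3.9528 + -3.2101i, |z|^2 = 25.9298
Escaped at iteration 3

Answer: 3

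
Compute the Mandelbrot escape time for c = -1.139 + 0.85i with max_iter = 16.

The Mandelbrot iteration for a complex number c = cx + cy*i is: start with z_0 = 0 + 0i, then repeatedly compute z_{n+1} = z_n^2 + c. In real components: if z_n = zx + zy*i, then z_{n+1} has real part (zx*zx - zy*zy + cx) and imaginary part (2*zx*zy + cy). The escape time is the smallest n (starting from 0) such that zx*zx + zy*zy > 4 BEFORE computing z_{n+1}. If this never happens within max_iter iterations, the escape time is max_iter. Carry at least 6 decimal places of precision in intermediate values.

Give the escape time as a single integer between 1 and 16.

Answer: 3

Derivation:
z_0 = 0 + 0i, c = -1.1390 + 0.8500i
Iter 1: z = -1.1390 + 0.8500i, |z|^2 = 2.0198
Iter 2: z = -0.5642 + -1.0863i, |z|^2 = 1.4983
Iter 3: z = -2.0007 + 2.0757i, |z|^2 = 8.3117
Escaped at iteration 3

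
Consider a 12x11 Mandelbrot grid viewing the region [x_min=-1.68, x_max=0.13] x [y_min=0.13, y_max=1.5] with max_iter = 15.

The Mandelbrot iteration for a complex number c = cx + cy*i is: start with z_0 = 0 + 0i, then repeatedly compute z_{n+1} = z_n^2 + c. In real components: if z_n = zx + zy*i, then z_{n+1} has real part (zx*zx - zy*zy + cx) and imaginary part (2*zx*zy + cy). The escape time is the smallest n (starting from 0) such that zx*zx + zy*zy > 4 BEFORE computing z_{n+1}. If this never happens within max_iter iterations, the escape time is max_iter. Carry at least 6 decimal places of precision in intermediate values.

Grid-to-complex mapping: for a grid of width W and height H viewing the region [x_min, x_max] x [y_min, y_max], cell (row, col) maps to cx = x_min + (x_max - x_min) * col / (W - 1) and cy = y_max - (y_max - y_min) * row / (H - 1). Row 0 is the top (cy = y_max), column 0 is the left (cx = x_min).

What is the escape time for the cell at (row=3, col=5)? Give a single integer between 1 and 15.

Answer: 3

Derivation:
z_0 = 0 + 0i, c = -0.8573 + 1.0890i
Iter 1: z = -0.8573 + 1.0890i, |z|^2 = 1.9208
Iter 2: z = -1.3083 + -0.7781i, |z|^2 = 2.3171
Iter 3: z = 0.2488 + 3.1250i, |z|^2 = 9.8278
Escaped at iteration 3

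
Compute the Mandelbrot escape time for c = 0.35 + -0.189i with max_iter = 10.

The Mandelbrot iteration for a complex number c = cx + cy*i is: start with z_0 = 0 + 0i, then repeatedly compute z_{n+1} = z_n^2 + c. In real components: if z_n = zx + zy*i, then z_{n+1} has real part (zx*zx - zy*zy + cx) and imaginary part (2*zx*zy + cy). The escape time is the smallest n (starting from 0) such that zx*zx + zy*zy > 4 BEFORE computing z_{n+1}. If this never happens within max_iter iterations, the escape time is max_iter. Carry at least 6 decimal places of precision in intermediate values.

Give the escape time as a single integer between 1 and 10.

Answer: 10

Derivation:
z_0 = 0 + 0i, c = 0.3500 + -0.1890i
Iter 1: z = 0.3500 + -0.1890i, |z|^2 = 0.1582
Iter 2: z = 0.4368 + -0.3213i, |z|^2 = 0.2940
Iter 3: z = 0.4375 + -0.4697i, |z|^2 = 0.4120
Iter 4: z = 0.3208 + -0.6000i, |z|^2 = 0.4629
Iter 5: z = 0.0929 + -0.5740i, |z|^2 = 0.3381
Iter 6: z = 0.0291 + -0.2957i, |z|^2 = 0.0883
Iter 7: z = 0.2634 + -0.2062i, |z|^2 = 0.1119
Iter 8: z = 0.3769 + -0.2976i, |z|^2 = 0.2306
Iter 9: z = 0.4034 + -0.4133i, |z|^2 = 0.3336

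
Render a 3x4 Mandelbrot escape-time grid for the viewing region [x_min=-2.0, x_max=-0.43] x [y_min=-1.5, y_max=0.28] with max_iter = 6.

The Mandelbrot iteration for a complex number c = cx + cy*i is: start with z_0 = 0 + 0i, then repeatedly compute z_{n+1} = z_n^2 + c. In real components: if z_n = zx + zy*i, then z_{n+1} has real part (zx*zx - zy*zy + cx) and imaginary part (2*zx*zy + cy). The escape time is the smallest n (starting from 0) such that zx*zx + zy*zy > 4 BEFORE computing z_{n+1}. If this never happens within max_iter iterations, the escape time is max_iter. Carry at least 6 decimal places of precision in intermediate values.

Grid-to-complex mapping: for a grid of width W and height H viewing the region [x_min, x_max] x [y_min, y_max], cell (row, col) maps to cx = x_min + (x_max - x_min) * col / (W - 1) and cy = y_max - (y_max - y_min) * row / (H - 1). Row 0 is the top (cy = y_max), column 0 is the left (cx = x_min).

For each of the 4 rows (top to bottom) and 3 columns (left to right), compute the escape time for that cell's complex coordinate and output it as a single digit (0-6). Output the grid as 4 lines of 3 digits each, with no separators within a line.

Answer: 166
166
135
122

Derivation:
(row=0, col=0): c = -2.0000 + 0.2800i → escape time 1
(row=0, col=1): c = -1.2150 + 0.2800i → escape time 6
(row=0, col=2): c = -0.4300 + 0.2800i → escape time 6
(row=1, col=0): c = -2.0000 + -0.3133i → escape time 1
(row=1, col=1): c = -1.2150 + -0.3133i → escape time 6
(row=1, col=2): c = -0.4300 + -0.3133i → escape time 6
(row=2, col=0): c = -2.0000 + -0.9067i → escape time 1
(row=2, col=1): c = -1.2150 + -0.9067i → escape time 3
(row=2, col=2): c = -0.4300 + -0.9067i → escape time 5
(row=3, col=0): c = -2.0000 + -1.5000i → escape time 1
(row=3, col=1): c = -1.2150 + -1.5000i → escape time 2
(row=3, col=2): c = -0.4300 + -1.5000i → escape time 2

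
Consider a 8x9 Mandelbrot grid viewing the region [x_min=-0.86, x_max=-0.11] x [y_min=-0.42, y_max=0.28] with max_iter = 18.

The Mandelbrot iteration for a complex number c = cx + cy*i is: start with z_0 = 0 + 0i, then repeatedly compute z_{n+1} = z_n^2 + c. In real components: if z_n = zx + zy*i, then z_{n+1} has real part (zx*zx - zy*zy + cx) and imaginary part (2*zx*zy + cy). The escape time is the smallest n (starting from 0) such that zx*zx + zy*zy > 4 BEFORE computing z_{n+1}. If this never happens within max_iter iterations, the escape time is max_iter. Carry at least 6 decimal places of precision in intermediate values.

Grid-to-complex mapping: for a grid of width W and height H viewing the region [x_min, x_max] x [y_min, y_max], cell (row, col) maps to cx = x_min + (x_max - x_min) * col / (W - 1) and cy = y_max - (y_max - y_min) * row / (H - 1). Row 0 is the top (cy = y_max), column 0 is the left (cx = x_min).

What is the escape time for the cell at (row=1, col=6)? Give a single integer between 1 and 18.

Answer: 18

Derivation:
z_0 = 0 + 0i, c = -0.2171 + 0.1925i
Iter 1: z = -0.2171 + 0.1925i, |z|^2 = 0.0842
Iter 2: z = -0.2070 + 0.1089i, |z|^2 = 0.0547
Iter 3: z = -0.1861 + 0.1474i, |z|^2 = 0.0564
Iter 4: z = -0.2042 + 0.1376i, |z|^2 = 0.0606
Iter 5: z = -0.1944 + 0.1363i, |z|^2 = 0.0564
Iter 6: z = -0.1979 + 0.1395i, |z|^2 = 0.0586
Iter 7: z = -0.1974 + 0.1373i, |z|^2 = 0.0578
Iter 8: z = -0.1970 + 0.1383i, |z|^2 = 0.0579
Iter 9: z = -0.1975 + 0.1380i, |z|^2 = 0.0580
Iter 10: z = -0.1972 + 0.1380i, |z|^2 = 0.0579
Iter 11: z = -0.1973 + 0.1381i, |z|^2 = 0.0580
Iter 12: z = -0.1973 + 0.1380i, |z|^2 = 0.0580
Iter 13: z = -0.1973 + 0.1380i, |z|^2 = 0.0580
Iter 14: z = -0.1973 + 0.1380i, |z|^2 = 0.0580
Iter 15: z = -0.1973 + 0.1380i, |z|^2 = 0.0580
Iter 16: z = -0.1973 + 0.1380i, |z|^2 = 0.0580
Iter 17: z = -0.1973 + 0.1380i, |z|^2 = 0.0580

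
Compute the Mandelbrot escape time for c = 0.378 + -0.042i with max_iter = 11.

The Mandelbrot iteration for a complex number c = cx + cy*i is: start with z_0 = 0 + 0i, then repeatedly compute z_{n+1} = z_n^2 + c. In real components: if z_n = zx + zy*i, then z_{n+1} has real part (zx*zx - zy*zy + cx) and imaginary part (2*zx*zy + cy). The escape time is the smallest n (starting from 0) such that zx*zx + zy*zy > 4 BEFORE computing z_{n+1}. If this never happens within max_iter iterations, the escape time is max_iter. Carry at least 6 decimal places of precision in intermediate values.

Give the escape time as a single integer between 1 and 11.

Answer: 7

Derivation:
z_0 = 0 + 0i, c = 0.3780 + -0.0420i
Iter 1: z = 0.3780 + -0.0420i, |z|^2 = 0.1446
Iter 2: z = 0.5191 + -0.0738i, |z|^2 = 0.2749
Iter 3: z = 0.6420 + -0.1186i, |z|^2 = 0.4263
Iter 4: z = 0.7762 + -0.1943i, |z|^2 = 0.6402
Iter 5: z = 0.9427 + -0.3436i, |z|^2 = 1.0067
Iter 6: z = 1.1486 + -0.6897i, |z|^2 = 1.7951
Iter 7: z = 1.2217 + -1.6265i, |z|^2 = 4.1380
Escaped at iteration 7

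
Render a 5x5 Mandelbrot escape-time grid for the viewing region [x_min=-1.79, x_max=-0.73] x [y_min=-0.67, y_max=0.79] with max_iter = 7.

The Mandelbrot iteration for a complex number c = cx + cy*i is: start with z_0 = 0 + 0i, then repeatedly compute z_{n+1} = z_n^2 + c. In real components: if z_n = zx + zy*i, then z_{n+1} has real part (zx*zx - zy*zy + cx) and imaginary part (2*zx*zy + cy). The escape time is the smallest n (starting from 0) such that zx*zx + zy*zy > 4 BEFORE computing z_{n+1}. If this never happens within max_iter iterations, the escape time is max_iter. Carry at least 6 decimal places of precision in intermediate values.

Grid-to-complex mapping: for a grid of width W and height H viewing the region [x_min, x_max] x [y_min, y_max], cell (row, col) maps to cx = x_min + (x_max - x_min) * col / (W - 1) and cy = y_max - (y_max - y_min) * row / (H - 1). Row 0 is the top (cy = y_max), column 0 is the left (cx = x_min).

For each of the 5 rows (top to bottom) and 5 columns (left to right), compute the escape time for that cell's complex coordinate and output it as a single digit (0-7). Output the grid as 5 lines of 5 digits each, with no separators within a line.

(row=0, col=0): c = -1.7900 + 0.7900i → escape time 2
(row=0, col=1): c = -1.5250 + 0.7900i → escape time 3
(row=0, col=2): c = -1.2600 + 0.7900i → escape time 3
(row=0, col=3): c = -0.9950 + 0.7900i → escape time 3
(row=0, col=4): c = -0.7300 + 0.7900i → escape time 4
(row=1, col=0): c = -1.7900 + 0.4250i → escape time 3
(row=1, col=1): c = -1.5250 + 0.4250i → escape time 3
(row=1, col=2): c = -1.2600 + 0.4250i → escape time 7
(row=1, col=3): c = -0.9950 + 0.4250i → escape time 6
(row=1, col=4): c = -0.7300 + 0.4250i → escape time 7
(row=2, col=0): c = -1.7900 + 0.0600i → escape time 7
(row=2, col=1): c = -1.5250 + 0.0600i → escape time 7
(row=2, col=2): c = -1.2600 + 0.0600i → escape time 7
(row=2, col=3): c = -0.9950 + 0.0600i → escape time 7
(row=2, col=4): c = -0.7300 + 0.0600i → escape time 7
(row=3, col=0): c = -1.7900 + -0.3050i → escape time 4
(row=3, col=1): c = -1.5250 + -0.3050i → escape time 5
(row=3, col=2): c = -1.2600 + -0.3050i → escape time 7
(row=3, col=3): c = -0.9950 + -0.3050i → escape time 7
(row=3, col=4): c = -0.7300 + -0.3050i → escape time 7
(row=4, col=0): c = -1.7900 + -0.6700i → escape time 3
(row=4, col=1): c = -1.5250 + -0.6700i → escape time 3
(row=4, col=2): c = -1.2600 + -0.6700i → escape time 3
(row=4, col=3): c = -0.9950 + -0.6700i → escape time 4
(row=4, col=4): c = -0.7300 + -0.6700i → escape time 5

Answer: 23334
33767
77777
45777
33345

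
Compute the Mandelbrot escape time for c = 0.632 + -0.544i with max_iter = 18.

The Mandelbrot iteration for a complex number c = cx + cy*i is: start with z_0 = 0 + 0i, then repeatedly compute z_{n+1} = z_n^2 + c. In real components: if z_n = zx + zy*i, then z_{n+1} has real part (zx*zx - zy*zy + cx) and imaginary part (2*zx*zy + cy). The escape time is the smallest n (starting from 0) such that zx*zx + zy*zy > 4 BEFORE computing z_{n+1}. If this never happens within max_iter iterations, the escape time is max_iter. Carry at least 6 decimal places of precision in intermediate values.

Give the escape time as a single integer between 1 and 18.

z_0 = 0 + 0i, c = 0.6320 + -0.5440i
Iter 1: z = 0.6320 + -0.5440i, |z|^2 = 0.6954
Iter 2: z = 0.7355 + -1.2316i, |z|^2 = 2.0578
Iter 3: z = -0.3439 + -2.3557i, |z|^2 = 5.6675
Escaped at iteration 3

Answer: 3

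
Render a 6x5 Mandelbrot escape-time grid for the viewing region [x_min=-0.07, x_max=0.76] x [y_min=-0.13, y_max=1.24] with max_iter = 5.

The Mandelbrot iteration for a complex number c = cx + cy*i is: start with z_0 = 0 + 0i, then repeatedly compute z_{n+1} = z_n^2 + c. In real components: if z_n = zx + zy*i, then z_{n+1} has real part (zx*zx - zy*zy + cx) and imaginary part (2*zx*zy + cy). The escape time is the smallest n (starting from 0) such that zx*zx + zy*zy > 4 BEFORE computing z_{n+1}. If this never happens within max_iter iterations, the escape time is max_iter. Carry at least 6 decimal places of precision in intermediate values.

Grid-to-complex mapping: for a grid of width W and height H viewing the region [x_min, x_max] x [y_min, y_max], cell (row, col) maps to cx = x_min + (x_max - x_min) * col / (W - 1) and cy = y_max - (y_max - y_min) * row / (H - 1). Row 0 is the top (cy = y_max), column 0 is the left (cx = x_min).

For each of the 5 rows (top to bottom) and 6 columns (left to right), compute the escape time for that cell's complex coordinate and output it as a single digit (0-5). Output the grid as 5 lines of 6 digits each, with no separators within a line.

(row=0, col=0): c = -0.0700 + 1.2400i → escape time 3
(row=0, col=1): c = 0.0960 + 1.2400i → escape time 2
(row=0, col=2): c = 0.2620 + 1.2400i → escape time 2
(row=0, col=3): c = 0.4280 + 1.2400i → escape time 2
(row=0, col=4): c = 0.5940 + 1.2400i → escape time 2
(row=0, col=5): c = 0.7600 + 1.2400i → escape time 2
(row=1, col=0): c = -0.0700 + 0.8975i → escape time 5
(row=1, col=1): c = 0.0960 + 0.8975i → escape time 5
(row=1, col=2): c = 0.2620 + 0.8975i → escape time 4
(row=1, col=3): c = 0.4280 + 0.8975i → escape time 3
(row=1, col=4): c = 0.5940 + 0.8975i → escape time 3
(row=1, col=5): c = 0.7600 + 0.8975i → escape time 2
(row=2, col=0): c = -0.0700 + 0.5550i → escape time 5
(row=2, col=1): c = 0.0960 + 0.5550i → escape time 5
(row=2, col=2): c = 0.2620 + 0.5550i → escape time 5
(row=2, col=3): c = 0.4280 + 0.5550i → escape time 5
(row=2, col=4): c = 0.5940 + 0.5550i → escape time 3
(row=2, col=5): c = 0.7600 + 0.5550i → escape time 3
(row=3, col=0): c = -0.0700 + 0.2125i → escape time 5
(row=3, col=1): c = 0.0960 + 0.2125i → escape time 5
(row=3, col=2): c = 0.2620 + 0.2125i → escape time 5
(row=3, col=3): c = 0.4280 + 0.2125i → escape time 5
(row=3, col=4): c = 0.5940 + 0.2125i → escape time 4
(row=3, col=5): c = 0.7600 + 0.2125i → escape time 3
(row=4, col=0): c = -0.0700 + -0.1300i → escape time 5
(row=4, col=1): c = 0.0960 + -0.1300i → escape time 5
(row=4, col=2): c = 0.2620 + -0.1300i → escape time 5
(row=4, col=3): c = 0.4280 + -0.1300i → escape time 5
(row=4, col=4): c = 0.5940 + -0.1300i → escape time 4
(row=4, col=5): c = 0.7600 + -0.1300i → escape time 3

Answer: 322222
554332
555533
555543
555543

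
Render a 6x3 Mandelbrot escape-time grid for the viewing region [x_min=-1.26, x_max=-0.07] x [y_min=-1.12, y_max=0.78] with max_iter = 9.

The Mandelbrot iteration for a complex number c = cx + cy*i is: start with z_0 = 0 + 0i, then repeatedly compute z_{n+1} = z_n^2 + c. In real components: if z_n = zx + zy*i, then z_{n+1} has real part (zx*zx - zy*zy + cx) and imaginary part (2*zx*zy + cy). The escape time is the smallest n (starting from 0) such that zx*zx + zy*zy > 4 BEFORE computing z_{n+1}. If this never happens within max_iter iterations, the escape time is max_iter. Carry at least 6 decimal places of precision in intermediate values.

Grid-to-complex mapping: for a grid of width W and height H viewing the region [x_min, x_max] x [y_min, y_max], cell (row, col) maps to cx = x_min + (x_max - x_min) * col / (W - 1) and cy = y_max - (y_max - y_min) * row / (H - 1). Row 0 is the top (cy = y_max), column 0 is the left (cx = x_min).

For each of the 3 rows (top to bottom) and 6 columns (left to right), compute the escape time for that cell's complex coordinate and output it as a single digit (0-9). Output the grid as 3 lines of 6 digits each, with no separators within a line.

(row=0, col=0): c = -1.2600 + 0.7800i → escape time 3
(row=0, col=1): c = -1.0220 + 0.7800i → escape time 3
(row=0, col=2): c = -0.7840 + 0.7800i → escape time 4
(row=0, col=3): c = -0.5460 + 0.7800i → escape time 5
(row=0, col=4): c = -0.3080 + 0.7800i → escape time 8
(row=0, col=5): c = -0.0700 + 0.7800i → escape time 9
(row=1, col=0): c = -1.2600 + -0.1700i → escape time 9
(row=1, col=1): c = -1.0220 + -0.1700i → escape time 9
(row=1, col=2): c = -0.7840 + -0.1700i → escape time 9
(row=1, col=3): c = -0.5460 + -0.1700i → escape time 9
(row=1, col=4): c = -0.3080 + -0.1700i → escape time 9
(row=1, col=5): c = -0.0700 + -0.1700i → escape time 9
(row=2, col=0): c = -1.2600 + -1.1200i → escape time 3
(row=2, col=1): c = -1.0220 + -1.1200i → escape time 3
(row=2, col=2): c = -0.7840 + -1.1200i → escape time 3
(row=2, col=3): c = -0.5460 + -1.1200i → escape time 3
(row=2, col=4): c = -0.3080 + -1.1200i → escape time 4
(row=2, col=5): c = -0.0700 + -1.1200i → escape time 5

Answer: 334589
999999
333345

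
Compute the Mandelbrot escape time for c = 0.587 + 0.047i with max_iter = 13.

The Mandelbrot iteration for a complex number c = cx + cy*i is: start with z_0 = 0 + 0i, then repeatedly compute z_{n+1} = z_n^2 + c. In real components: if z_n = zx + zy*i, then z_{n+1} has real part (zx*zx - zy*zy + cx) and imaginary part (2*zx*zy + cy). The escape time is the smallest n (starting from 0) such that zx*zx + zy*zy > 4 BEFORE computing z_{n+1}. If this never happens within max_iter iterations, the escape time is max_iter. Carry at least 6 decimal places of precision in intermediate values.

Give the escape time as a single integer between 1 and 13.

z_0 = 0 + 0i, c = 0.5870 + 0.0470i
Iter 1: z = 0.5870 + 0.0470i, |z|^2 = 0.3468
Iter 2: z = 0.9294 + 0.1022i, |z|^2 = 0.8742
Iter 3: z = 1.4403 + 0.2369i, |z|^2 = 2.1305
Iter 4: z = 2.6052 + 0.7295i, |z|^2 = 7.3194
Escaped at iteration 4

Answer: 4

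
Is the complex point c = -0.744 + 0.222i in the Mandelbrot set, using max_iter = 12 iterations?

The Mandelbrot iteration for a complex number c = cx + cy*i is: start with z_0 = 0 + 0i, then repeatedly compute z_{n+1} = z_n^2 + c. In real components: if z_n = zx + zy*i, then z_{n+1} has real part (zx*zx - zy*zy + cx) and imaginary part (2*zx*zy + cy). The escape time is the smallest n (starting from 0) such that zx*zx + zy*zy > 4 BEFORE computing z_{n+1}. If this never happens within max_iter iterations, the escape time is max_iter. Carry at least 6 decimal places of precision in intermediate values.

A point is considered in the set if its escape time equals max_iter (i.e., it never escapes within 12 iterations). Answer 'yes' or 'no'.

Answer: yes

Derivation:
z_0 = 0 + 0i, c = -0.7440 + 0.2220i
Iter 1: z = -0.7440 + 0.2220i, |z|^2 = 0.6028
Iter 2: z = -0.2397 + -0.1083i, |z|^2 = 0.0692
Iter 3: z = -0.6983 + 0.2739i, |z|^2 = 0.5626
Iter 4: z = -0.3315 + -0.1606i, |z|^2 = 0.1357
Iter 5: z = -0.6599 + 0.3285i, |z|^2 = 0.5434
Iter 6: z = -0.4164 + -0.2115i, |z|^2 = 0.2181
Iter 7: z = -0.6153 + 0.3981i, |z|^2 = 0.5371
Iter 8: z = -0.5239 + -0.2680i, |z|^2 = 0.3463
Iter 9: z = -0.5414 + 0.5028i, |z|^2 = 0.5458
Iter 10: z = -0.7037 + -0.3224i, |z|^2 = 0.5991
Iter 11: z = -0.3527 + 0.6757i, |z|^2 = 0.5810
Did not escape in 12 iterations → in set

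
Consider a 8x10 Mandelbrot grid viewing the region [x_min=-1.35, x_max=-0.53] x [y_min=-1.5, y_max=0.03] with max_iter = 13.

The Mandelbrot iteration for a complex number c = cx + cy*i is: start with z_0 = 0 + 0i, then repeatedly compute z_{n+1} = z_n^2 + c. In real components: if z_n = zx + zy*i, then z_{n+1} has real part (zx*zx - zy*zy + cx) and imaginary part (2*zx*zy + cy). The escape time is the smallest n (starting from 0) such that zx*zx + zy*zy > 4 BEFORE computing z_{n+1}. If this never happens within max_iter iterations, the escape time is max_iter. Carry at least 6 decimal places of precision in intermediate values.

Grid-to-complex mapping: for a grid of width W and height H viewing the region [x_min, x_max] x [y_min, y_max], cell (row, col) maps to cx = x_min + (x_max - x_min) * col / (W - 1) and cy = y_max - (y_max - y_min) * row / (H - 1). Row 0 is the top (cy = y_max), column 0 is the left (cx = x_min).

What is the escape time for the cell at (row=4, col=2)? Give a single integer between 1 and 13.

z_0 = 0 + 0i, c = -1.1157 + -0.6500i
Iter 1: z = -1.1157 + -0.6500i, |z|^2 = 1.6673
Iter 2: z = -0.2934 + 0.8004i, |z|^2 = 0.7268
Iter 3: z = -1.6703 + -1.1197i, |z|^2 = 4.0437
Escaped at iteration 3

Answer: 3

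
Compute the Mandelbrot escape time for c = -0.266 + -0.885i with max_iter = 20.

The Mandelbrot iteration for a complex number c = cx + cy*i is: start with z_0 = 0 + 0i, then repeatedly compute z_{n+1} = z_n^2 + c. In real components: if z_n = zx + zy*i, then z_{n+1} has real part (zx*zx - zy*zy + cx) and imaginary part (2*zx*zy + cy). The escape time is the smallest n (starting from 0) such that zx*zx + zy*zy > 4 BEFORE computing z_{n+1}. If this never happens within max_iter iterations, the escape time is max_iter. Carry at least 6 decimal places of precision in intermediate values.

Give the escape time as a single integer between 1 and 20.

Answer: 8

Derivation:
z_0 = 0 + 0i, c = -0.2660 + -0.8850i
Iter 1: z = -0.2660 + -0.8850i, |z|^2 = 0.8540
Iter 2: z = -0.9785 + -0.4142i, |z|^2 = 1.1289
Iter 3: z = 0.5199 + -0.0745i, |z|^2 = 0.2758
Iter 4: z = -0.0013 + -0.9624i, |z|^2 = 0.9263
Iter 5: z = -1.1923 + -0.8825i, |z|^2 = 2.2003
Iter 6: z = 0.3767 + 1.2194i, |z|^2 = 1.6288
Iter 7: z = -1.6110 + 0.0337i, |z|^2 = 2.5964
Iter 8: z = 2.3281 + -0.9936i, |z|^2 = 6.4073
Escaped at iteration 8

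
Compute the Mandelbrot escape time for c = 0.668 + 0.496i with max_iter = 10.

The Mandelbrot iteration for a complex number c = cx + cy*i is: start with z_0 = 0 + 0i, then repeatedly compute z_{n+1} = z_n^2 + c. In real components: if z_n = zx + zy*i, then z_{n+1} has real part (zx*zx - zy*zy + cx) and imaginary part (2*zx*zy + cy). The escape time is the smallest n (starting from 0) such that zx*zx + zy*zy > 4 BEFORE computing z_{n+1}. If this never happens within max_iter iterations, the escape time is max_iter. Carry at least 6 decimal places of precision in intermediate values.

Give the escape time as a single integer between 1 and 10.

Answer: 3

Derivation:
z_0 = 0 + 0i, c = 0.6680 + 0.4960i
Iter 1: z = 0.6680 + 0.4960i, |z|^2 = 0.6922
Iter 2: z = 0.8682 + 1.1587i, |z|^2 = 2.0963
Iter 3: z = 0.0793 + 2.5079i, |z|^2 = 6.2959
Escaped at iteration 3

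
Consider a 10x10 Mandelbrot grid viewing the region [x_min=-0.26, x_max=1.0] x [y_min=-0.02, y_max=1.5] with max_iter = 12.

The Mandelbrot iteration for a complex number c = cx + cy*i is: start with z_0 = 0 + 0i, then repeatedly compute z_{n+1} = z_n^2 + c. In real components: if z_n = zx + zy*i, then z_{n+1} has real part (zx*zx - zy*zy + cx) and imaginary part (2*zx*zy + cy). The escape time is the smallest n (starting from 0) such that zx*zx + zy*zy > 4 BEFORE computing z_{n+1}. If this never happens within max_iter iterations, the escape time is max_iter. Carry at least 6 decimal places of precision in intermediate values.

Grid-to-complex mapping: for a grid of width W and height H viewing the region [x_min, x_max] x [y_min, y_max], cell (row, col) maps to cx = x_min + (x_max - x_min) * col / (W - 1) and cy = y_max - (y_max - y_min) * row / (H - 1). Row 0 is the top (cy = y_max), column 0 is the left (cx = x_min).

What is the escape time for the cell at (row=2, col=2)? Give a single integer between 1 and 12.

Answer: 3

Derivation:
z_0 = 0 + 0i, c = 0.0200 + 1.1622i
Iter 1: z = 0.0200 + 1.1622i, |z|^2 = 1.3512
Iter 2: z = -1.3304 + 1.2087i, |z|^2 = 3.2308
Iter 3: z = 0.3289 + -2.0538i, |z|^2 = 4.3263
Escaped at iteration 3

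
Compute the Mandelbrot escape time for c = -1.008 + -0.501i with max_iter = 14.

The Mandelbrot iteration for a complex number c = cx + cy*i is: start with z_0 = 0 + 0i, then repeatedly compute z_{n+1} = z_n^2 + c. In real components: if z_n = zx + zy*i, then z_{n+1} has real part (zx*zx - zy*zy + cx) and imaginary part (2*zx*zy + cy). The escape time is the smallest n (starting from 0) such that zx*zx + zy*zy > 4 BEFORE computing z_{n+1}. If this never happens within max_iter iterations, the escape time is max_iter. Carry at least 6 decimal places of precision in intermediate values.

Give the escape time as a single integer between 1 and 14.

z_0 = 0 + 0i, c = -1.0080 + -0.5010i
Iter 1: z = -1.0080 + -0.5010i, |z|^2 = 1.2671
Iter 2: z = -0.2429 + 0.5090i, |z|^2 = 0.3181
Iter 3: z = -1.2081 + -0.7483i, |z|^2 = 2.0194
Iter 4: z = -0.1085 + 1.3071i, |z|^2 = 1.7202
Iter 5: z = -2.7046 + -0.7847i, |z|^2 = 7.9307
Escaped at iteration 5

Answer: 5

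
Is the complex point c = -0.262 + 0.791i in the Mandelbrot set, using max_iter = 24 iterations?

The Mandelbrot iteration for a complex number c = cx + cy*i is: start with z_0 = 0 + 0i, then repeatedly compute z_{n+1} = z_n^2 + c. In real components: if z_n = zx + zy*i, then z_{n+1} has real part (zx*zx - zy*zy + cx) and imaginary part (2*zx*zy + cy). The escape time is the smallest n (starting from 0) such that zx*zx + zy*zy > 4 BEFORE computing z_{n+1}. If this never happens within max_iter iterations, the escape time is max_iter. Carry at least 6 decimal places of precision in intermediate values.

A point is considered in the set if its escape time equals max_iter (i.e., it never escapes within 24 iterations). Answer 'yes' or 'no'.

z_0 = 0 + 0i, c = -0.2620 + 0.7910i
Iter 1: z = -0.2620 + 0.7910i, |z|^2 = 0.6943
Iter 2: z = -0.8190 + 0.3765i, |z|^2 = 0.8126
Iter 3: z = 0.2671 + 0.1742i, |z|^2 = 0.1017
Iter 4: z = -0.2210 + 0.8841i, |z|^2 = 0.8304
Iter 5: z = -0.9947 + 0.4002i, |z|^2 = 1.1496
Iter 6: z = 0.5673 + -0.0051i, |z|^2 = 0.3219
Iter 7: z = 0.0598 + 0.7852i, |z|^2 = 0.6201
Iter 8: z = -0.8750 + 0.8849i, |z|^2 = 1.5487
Iter 9: z = -0.2795 + -0.7576i, |z|^2 = 0.6520
Iter 10: z = -0.7577 + 1.2145i, |z|^2 = 2.0493
Iter 11: z = -1.1630 + -1.0496i, |z|^2 = 2.4542
Iter 12: z = -0.0112 + 3.2323i, |z|^2 = 10.4480
Escaped at iteration 12

Answer: no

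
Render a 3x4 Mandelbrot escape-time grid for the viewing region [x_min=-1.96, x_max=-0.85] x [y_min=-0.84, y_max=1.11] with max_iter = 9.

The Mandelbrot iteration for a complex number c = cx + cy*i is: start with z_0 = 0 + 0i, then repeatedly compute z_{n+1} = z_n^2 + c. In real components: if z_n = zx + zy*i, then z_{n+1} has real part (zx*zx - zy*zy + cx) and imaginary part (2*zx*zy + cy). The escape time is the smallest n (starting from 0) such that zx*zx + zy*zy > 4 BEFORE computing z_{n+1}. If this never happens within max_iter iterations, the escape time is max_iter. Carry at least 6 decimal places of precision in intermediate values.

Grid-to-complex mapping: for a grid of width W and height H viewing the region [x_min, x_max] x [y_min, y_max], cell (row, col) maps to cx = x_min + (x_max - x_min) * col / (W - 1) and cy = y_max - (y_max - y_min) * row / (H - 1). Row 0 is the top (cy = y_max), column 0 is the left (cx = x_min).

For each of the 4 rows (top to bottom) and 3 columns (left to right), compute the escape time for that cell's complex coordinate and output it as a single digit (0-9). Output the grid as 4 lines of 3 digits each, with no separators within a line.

Answer: 123
146
379
134

Derivation:
(row=0, col=0): c = -1.9600 + 1.1100i → escape time 1
(row=0, col=1): c = -1.4050 + 1.1100i → escape time 2
(row=0, col=2): c = -0.8500 + 1.1100i → escape time 3
(row=1, col=0): c = -1.9600 + 0.4600i → escape time 1
(row=1, col=1): c = -1.4050 + 0.4600i → escape time 4
(row=1, col=2): c = -0.8500 + 0.4600i → escape time 6
(row=2, col=0): c = -1.9600 + -0.1900i → escape time 3
(row=2, col=1): c = -1.4050 + -0.1900i → escape time 7
(row=2, col=2): c = -0.8500 + -0.1900i → escape time 9
(row=3, col=0): c = -1.9600 + -0.8400i → escape time 1
(row=3, col=1): c = -1.4050 + -0.8400i → escape time 3
(row=3, col=2): c = -0.8500 + -0.8400i → escape time 4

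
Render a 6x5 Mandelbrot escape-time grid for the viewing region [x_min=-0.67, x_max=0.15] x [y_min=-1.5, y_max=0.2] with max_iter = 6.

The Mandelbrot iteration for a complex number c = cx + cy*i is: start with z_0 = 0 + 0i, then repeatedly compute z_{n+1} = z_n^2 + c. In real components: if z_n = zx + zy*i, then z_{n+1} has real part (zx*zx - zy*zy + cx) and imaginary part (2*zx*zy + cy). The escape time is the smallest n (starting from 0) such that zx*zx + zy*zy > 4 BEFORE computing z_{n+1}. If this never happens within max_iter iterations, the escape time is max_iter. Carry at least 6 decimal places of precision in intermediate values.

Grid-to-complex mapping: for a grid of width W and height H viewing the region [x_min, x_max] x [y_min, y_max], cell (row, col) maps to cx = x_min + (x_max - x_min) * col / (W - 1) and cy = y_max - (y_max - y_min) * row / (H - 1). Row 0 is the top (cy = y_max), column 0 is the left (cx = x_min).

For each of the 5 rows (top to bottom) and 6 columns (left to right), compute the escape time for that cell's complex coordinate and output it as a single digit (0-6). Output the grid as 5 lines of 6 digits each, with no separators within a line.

(row=0, col=0): c = -0.6700 + 0.2000i → escape time 6
(row=0, col=1): c = -0.5060 + 0.2000i → escape time 6
(row=0, col=2): c = -0.3420 + 0.2000i → escape time 6
(row=0, col=3): c = -0.1780 + 0.2000i → escape time 6
(row=0, col=4): c = -0.0140 + 0.2000i → escape time 6
(row=0, col=5): c = 0.1500 + 0.2000i → escape time 6
(row=1, col=0): c = -0.6700 + -0.2250i → escape time 6
(row=1, col=1): c = -0.5060 + -0.2250i → escape time 6
(row=1, col=2): c = -0.3420 + -0.2250i → escape time 6
(row=1, col=3): c = -0.1780 + -0.2250i → escape time 6
(row=1, col=4): c = -0.0140 + -0.2250i → escape time 6
(row=1, col=5): c = 0.1500 + -0.2250i → escape time 6
(row=2, col=0): c = -0.6700 + -0.6500i → escape time 6
(row=2, col=1): c = -0.5060 + -0.6500i → escape time 6
(row=2, col=2): c = -0.3420 + -0.6500i → escape time 6
(row=2, col=3): c = -0.1780 + -0.6500i → escape time 6
(row=2, col=4): c = -0.0140 + -0.6500i → escape time 6
(row=2, col=5): c = 0.1500 + -0.6500i → escape time 6
(row=3, col=0): c = -0.6700 + -1.0750i → escape time 3
(row=3, col=1): c = -0.5060 + -1.0750i → escape time 4
(row=3, col=2): c = -0.3420 + -1.0750i → escape time 4
(row=3, col=3): c = -0.1780 + -1.0750i → escape time 6
(row=3, col=4): c = -0.0140 + -1.0750i → escape time 5
(row=3, col=5): c = 0.1500 + -1.0750i → escape time 4
(row=4, col=0): c = -0.6700 + -1.5000i → escape time 2
(row=4, col=1): c = -0.5060 + -1.5000i → escape time 2
(row=4, col=2): c = -0.3420 + -1.5000i → escape time 2
(row=4, col=3): c = -0.1780 + -1.5000i → escape time 2
(row=4, col=4): c = -0.0140 + -1.5000i → escape time 2
(row=4, col=5): c = 0.1500 + -1.5000i → escape time 2

Answer: 666666
666666
666666
344654
222222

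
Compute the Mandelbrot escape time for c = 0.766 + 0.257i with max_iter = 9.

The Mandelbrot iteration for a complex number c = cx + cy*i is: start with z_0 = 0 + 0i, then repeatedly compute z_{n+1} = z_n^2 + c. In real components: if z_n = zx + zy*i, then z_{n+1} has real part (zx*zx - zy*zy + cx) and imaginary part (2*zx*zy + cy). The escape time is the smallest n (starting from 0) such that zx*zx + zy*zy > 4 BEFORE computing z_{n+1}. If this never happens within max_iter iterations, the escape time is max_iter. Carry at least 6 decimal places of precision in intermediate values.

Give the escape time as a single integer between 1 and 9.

Answer: 3

Derivation:
z_0 = 0 + 0i, c = 0.7660 + 0.2570i
Iter 1: z = 0.7660 + 0.2570i, |z|^2 = 0.6528
Iter 2: z = 1.2867 + 0.6507i, |z|^2 = 2.0791
Iter 3: z = 1.9982 + 1.9316i, |z|^2 = 7.7237
Escaped at iteration 3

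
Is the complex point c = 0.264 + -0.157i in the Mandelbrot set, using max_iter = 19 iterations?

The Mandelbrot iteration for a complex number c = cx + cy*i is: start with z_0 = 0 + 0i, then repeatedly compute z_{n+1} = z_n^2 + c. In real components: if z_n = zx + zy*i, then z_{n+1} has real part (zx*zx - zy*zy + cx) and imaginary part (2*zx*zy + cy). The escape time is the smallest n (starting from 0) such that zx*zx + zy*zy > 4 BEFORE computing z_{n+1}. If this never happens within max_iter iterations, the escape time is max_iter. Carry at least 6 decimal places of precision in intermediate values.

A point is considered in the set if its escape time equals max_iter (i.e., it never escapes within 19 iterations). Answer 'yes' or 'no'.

Answer: yes

Derivation:
z_0 = 0 + 0i, c = 0.2640 + -0.1570i
Iter 1: z = 0.2640 + -0.1570i, |z|^2 = 0.0943
Iter 2: z = 0.3090 + -0.2399i, |z|^2 = 0.1531
Iter 3: z = 0.3020 + -0.3053i, |z|^2 = 0.1844
Iter 4: z = 0.2620 + -0.3414i, |z|^2 = 0.1852
Iter 5: z = 0.2161 + -0.3359i, |z|^2 = 0.1595
Iter 6: z = 0.1979 + -0.3022i, |z|^2 = 0.1305
Iter 7: z = 0.2119 + -0.2766i, |z|^2 = 0.1214
Iter 8: z = 0.2324 + -0.2742i, |z|^2 = 0.1292
Iter 9: z = 0.2428 + -0.2844i, |z|^2 = 0.1399
Iter 10: z = 0.2421 + -0.2951i, |z|^2 = 0.1457
Iter 11: z = 0.2355 + -0.2999i, |z|^2 = 0.1454
Iter 12: z = 0.2295 + -0.2982i, |z|^2 = 0.1416
Iter 13: z = 0.2277 + -0.2939i, |z|^2 = 0.1382
Iter 14: z = 0.2295 + -0.2909i, |z|^2 = 0.1373
Iter 15: z = 0.2321 + -0.2905i, |z|^2 = 0.1382
Iter 16: z = 0.2335 + -0.2918i, |z|^2 = 0.1397
Iter 17: z = 0.2333 + -0.2933i, |z|^2 = 0.1404
Iter 18: z = 0.2324 + -0.2939i, |z|^2 = 0.1404
Did not escape in 19 iterations → in set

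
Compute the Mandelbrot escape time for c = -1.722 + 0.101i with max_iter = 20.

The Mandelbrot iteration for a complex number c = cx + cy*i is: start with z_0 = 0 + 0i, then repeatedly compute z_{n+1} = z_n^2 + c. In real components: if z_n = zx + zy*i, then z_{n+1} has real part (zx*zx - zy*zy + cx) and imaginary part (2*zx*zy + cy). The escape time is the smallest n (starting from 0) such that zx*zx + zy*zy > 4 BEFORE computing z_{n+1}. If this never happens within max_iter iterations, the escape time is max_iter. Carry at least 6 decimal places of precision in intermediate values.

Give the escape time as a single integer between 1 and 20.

z_0 = 0 + 0i, c = -1.7220 + 0.1010i
Iter 1: z = -1.7220 + 0.1010i, |z|^2 = 2.9755
Iter 2: z = 1.2331 + -0.2468i, |z|^2 = 1.5814
Iter 3: z = -0.2624 + -0.5078i, |z|^2 = 0.3267
Iter 4: z = -1.9109 + 0.3675i, |z|^2 = 3.7868
Iter 5: z = 1.7946 + -1.3036i, |z|^2 = 4.9201
Escaped at iteration 5

Answer: 5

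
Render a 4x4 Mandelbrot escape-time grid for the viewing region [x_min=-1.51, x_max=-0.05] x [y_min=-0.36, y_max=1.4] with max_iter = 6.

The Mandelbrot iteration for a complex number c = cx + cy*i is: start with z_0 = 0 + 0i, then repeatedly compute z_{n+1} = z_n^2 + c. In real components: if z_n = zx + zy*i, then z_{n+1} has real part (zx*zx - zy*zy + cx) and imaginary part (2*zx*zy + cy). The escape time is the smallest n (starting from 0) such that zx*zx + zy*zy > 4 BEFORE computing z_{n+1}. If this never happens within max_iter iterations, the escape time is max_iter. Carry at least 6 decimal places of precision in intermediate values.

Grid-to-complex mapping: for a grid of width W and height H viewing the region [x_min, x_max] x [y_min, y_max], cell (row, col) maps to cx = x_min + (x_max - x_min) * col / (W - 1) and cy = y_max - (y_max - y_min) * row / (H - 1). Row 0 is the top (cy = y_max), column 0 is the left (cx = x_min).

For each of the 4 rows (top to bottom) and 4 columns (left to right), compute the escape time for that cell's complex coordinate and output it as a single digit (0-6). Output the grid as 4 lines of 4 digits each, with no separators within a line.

(row=0, col=0): c = -1.5100 + 1.4000i → escape time 1
(row=0, col=1): c = -1.0233 + 1.4000i → escape time 2
(row=0, col=2): c = -0.5367 + 1.4000i → escape time 2
(row=0, col=3): c = -0.0500 + 1.4000i → escape time 2
(row=1, col=0): c = -1.5100 + 0.8133i → escape time 3
(row=1, col=1): c = -1.0233 + 0.8133i → escape time 3
(row=1, col=2): c = -0.5367 + 0.8133i → escape time 5
(row=1, col=3): c = -0.0500 + 0.8133i → escape time 6
(row=2, col=0): c = -1.5100 + 0.2267i → escape time 5
(row=2, col=1): c = -1.0233 + 0.2267i → escape time 6
(row=2, col=2): c = -0.5367 + 0.2267i → escape time 6
(row=2, col=3): c = -0.0500 + 0.2267i → escape time 6
(row=3, col=0): c = -1.5100 + -0.3600i → escape time 4
(row=3, col=1): c = -1.0233 + -0.3600i → escape time 6
(row=3, col=2): c = -0.5367 + -0.3600i → escape time 6
(row=3, col=3): c = -0.0500 + -0.3600i → escape time 6

Answer: 1222
3356
5666
4666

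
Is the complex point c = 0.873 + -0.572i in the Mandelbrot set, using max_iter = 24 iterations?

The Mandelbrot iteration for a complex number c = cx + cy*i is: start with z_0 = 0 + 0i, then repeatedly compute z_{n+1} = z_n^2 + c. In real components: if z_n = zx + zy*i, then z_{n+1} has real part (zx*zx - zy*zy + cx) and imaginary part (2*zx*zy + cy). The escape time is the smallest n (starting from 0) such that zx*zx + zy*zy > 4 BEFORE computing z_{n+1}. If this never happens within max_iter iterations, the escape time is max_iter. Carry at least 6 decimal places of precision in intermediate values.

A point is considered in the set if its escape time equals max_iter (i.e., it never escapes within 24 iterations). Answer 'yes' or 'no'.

z_0 = 0 + 0i, c = 0.8730 + -0.5720i
Iter 1: z = 0.8730 + -0.5720i, |z|^2 = 1.0893
Iter 2: z = 1.3079 + -1.5707i, |z|^2 = 4.1779
Escaped at iteration 2

Answer: no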